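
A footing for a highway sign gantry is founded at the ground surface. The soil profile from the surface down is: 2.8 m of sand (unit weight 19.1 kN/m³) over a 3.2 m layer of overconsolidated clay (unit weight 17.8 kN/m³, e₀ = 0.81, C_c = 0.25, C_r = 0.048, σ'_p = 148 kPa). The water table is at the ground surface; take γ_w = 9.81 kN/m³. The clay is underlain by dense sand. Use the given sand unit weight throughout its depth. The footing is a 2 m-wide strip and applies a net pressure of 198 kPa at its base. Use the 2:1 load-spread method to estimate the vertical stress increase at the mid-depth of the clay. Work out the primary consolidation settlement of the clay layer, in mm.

S_c ≈ 35.1 mm

Mid-depth of clay below the ground surface: z = 2.8 + 3.2/2 = 4.4 m.
Total vertical stress at mid-clay: σ_v = 19.1×2.8 + 17.8×1.6 = 81.96 kPa.
Pore pressure: u = 9.81×(4.4 − 0) = 43.164 kPa.
Initial effective stress: σ'_0 = σ_v − u = 81.96 − 43.164 = 38.796 kPa.
Stress increase at mid-clay by the 2:1 spreading method:
Δσ = qB/(B+z) = 198×2/(2+4.4) = 61.875 kPa
Final effective stress: σ'_f = 38.796 + 61.875 = 100.67 kPa.
σ'_f = 100.67 ≤ σ'_p = 148 kPa, so the clay remains overconsolidated and only the recompression index applies:
S_c = C_r·H/(1+e₀)·log₁₀(σ'_f/σ'_0) = 0.048×3.2/1.81×log₁₀(100.67/38.796)
    = 0.084864 × 0.41411 = 0.03514 m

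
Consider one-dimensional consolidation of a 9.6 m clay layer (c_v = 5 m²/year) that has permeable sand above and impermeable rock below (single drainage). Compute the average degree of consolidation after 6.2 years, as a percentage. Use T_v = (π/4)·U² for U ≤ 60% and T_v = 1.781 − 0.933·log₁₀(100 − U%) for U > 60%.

U ≈ 64.7 %

Drainage path length: H_d = H = 9.6 m (single drainage).
T_v = c_v·t/H_d² = 5×6.2/9.6² = 0.33637.
T_v = 0.33637 corresponds to the U > 60% branch:
U = 1 − 10^((1.781 − T_v)/0.933)/100 = 0.6465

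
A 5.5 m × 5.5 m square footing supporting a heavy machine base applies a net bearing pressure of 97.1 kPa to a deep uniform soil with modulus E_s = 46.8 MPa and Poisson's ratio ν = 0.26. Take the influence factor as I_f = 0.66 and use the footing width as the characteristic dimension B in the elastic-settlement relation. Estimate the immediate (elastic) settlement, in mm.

Immediate (elastic) settlement: S_e = q·B·(1−ν²)/E_s · I_f.
E_s = 46.8 MPa = 46800 kPa.
S_e = 97.1 × 5.5 × (1 − 0.26²) / 46800 × 0.66
    = 97.1 × 5.5 × 0.9324 / 46800 × 0.66
    = 0.007022 m = 7.022 mm

S_e ≈ 7.02 mm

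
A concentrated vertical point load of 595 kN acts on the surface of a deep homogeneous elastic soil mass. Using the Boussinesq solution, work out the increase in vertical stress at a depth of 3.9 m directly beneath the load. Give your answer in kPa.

Δσ_z ≈ 18.7 kPa

Boussinesq vertical stress below a point load on an elastic half-space:
Δσ_z = 3P/(2πz²) · [1 + (r/z)²]^(−5/2)
r/z = 0/3.9 = 0; [1+(r/z)²]^(−5/2) = 1.
Δσ_z = 3×595/(2π×3.9²) × 1 = 18.678 × 1 = 18.68 kPa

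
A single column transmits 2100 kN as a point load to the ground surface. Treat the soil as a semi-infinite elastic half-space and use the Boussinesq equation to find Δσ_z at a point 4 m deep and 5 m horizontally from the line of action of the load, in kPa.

Boussinesq vertical stress below a point load on an elastic half-space:
Δσ_z = 3P/(2πz²) · [1 + (r/z)²]^(−5/2)
r/z = 5/4 = 1.25; [1+(r/z)²]^(−5/2) = 0.095135.
Δσ_z = 3×2100/(2π×4²) × 0.095135 = 62.667 × 0.095135 = 5.962 kPa

Δσ_z ≈ 5.96 kPa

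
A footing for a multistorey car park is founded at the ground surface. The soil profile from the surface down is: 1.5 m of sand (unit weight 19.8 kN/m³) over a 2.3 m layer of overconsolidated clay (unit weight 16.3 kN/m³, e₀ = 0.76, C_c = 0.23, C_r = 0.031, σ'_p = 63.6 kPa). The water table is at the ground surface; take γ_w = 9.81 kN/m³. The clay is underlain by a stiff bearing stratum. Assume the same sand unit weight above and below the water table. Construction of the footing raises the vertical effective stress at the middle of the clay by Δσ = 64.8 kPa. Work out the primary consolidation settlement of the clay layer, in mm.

Mid-depth of clay below the ground surface: z = 1.5 + 2.3/2 = 2.65 m.
Total vertical stress at mid-clay: σ_v = 19.8×1.5 + 16.3×1.15 = 48.445 kPa.
Pore pressure: u = 9.81×(2.65 − 0) = 25.997 kPa.
Initial effective stress: σ'_0 = σ_v − u = 48.445 − 25.997 = 22.448 kPa.
Final effective stress: σ'_f = 22.448 + 64.8 = 87.248 kPa.
σ'_f = 87.248 > σ'_p = 63.6 kPa, so the stress path crosses the preconsolidation pressure — recompression up to σ'_p, then virgin compression beyond:
S_c = H/(1+e₀)·[C_r·log₁₀(σ'_p/σ'_0) + C_c·log₁₀(σ'_f/σ'_p)]
    = 2.3/1.76 × [0.031×log₁₀(63.6/22.448) + 0.23×log₁₀(87.248/63.6)]
    = 1.3068 × [0.014021 + 0.031579] = 0.05959 m

S_c ≈ 59.6 mm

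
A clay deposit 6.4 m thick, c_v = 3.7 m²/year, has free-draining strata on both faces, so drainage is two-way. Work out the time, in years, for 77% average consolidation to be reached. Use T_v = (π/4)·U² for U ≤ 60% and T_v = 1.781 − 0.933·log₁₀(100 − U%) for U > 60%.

Drainage path length: H_d = H/2 = 3.2 m (double drainage).
U > 60%: T_v = 1.781 − 0.933·log₁₀(100 − 77) = 0.51051.
t = T_v·H_d²/c_v = 0.51051×3.2²/3.7 = 1.413 years.

t ≈ 1.41 years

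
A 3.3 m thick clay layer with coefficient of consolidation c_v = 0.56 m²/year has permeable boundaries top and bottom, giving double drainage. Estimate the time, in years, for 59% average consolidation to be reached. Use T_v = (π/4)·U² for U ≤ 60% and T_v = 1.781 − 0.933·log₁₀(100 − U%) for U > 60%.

t ≈ 1.33 years

Drainage path length: H_d = H/2 = 1.65 m (double drainage).
U ≤ 60%: T_v = (π/4)·U² = (π/4)×0.59² = 0.2734.
t = T_v·H_d²/c_v = 0.2734×1.65²/0.56 = 1.329 years.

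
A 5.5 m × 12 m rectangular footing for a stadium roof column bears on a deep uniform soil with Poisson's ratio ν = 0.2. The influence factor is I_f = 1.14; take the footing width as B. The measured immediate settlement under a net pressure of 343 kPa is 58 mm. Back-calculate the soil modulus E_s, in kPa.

S_e = q·B·(1−ν²)/E_s · I_f  ⇒  E_s = q·B·(1−ν²)·I_f / S_e.
E_s = 343 × 5.5 × 0.96 × 1.14 / 0.058 = 35600 kPa

E_s ≈ 35600 kPa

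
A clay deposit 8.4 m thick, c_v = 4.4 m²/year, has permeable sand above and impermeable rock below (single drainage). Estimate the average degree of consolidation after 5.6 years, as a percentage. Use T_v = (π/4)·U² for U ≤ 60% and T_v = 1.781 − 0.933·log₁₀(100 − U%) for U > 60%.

Drainage path length: H_d = H = 8.4 m (single drainage).
T_v = c_v·t/H_d² = 4.4×5.6/8.4² = 0.34921.
T_v = 0.34921 corresponds to the U > 60% branch:
U = 1 − 10^((1.781 − T_v)/0.933)/100 = 0.6575

U ≈ 65.8 %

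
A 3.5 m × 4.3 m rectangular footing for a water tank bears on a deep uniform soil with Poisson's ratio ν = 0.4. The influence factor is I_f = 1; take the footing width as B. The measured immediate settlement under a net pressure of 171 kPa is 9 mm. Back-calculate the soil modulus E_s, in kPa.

S_e = q·B·(1−ν²)/E_s · I_f  ⇒  E_s = q·B·(1−ν²)·I_f / S_e.
E_s = 171 × 3.5 × 0.84 × 1 / 0.009 = 55860 kPa

E_s ≈ 55900 kPa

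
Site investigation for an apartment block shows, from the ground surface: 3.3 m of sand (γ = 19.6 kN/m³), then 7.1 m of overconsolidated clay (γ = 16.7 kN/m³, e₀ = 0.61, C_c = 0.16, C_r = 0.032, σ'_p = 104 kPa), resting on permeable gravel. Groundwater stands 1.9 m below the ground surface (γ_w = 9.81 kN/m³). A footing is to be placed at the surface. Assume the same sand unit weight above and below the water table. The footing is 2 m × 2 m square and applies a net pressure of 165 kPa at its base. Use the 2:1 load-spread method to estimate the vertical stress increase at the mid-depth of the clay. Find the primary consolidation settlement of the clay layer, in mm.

Mid-depth of clay below the ground surface: z = 3.3 + 7.1/2 = 6.85 m.
Total vertical stress at mid-clay: σ_v = 19.6×3.3 + 16.7×3.55 = 123.97 kPa.
Pore pressure: u = 9.81×(6.85 − 1.9) = 48.56 kPa.
Initial effective stress: σ'_0 = σ_v − u = 123.97 − 48.56 = 75.41 kPa.
Stress increase at mid-clay by the 2:1 spreading method:
Δσ = qBL/((B+z)(L+z)) = 165×2×2/((2+6.85)(2+6.85)) = 8.4267 kPa
Final effective stress: σ'_f = 75.41 + 8.4267 = 83.837 kPa.
σ'_f = 83.837 ≤ σ'_p = 104 kPa, so the clay remains overconsolidated and only the recompression index applies:
S_c = C_r·H/(1+e₀)·log₁₀(σ'_f/σ'_0) = 0.032×7.1/1.61×log₁₀(83.837/75.41)
    = 0.14112 × 0.046007 = 0.006492 m

S_c ≈ 6.49 mm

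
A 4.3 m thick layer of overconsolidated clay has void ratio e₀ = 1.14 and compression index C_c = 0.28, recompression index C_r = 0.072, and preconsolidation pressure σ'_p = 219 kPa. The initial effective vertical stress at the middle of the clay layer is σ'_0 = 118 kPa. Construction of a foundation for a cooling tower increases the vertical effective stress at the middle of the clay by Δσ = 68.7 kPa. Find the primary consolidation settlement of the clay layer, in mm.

S_c ≈ 28.8 mm

Final effective stress: σ'_f = 118 + 68.7 = 186.7 kPa.
σ'_f = 186.7 ≤ σ'_p = 219 kPa, so the clay remains overconsolidated and only the recompression index applies:
S_c = C_r·H/(1+e₀)·log₁₀(σ'_f/σ'_0) = 0.072×4.3/2.14×log₁₀(186.7/118)
    = 0.14467 × 0.19926 = 0.02883 m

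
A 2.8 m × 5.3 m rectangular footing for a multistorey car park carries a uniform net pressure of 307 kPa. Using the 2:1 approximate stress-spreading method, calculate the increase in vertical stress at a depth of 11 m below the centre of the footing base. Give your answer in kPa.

Δσ_z ≈ 20.3 kPa

By the 2:1 method the load spreads at 1 horizontal : 2 vertical, so at depth z the loaded area has grown by z in each plan dimension:
Δσ = qBL/((B+z)(L+z)) = 307×2.8×5.3/((2.8+11)(5.3+11)) = 20.254 kPa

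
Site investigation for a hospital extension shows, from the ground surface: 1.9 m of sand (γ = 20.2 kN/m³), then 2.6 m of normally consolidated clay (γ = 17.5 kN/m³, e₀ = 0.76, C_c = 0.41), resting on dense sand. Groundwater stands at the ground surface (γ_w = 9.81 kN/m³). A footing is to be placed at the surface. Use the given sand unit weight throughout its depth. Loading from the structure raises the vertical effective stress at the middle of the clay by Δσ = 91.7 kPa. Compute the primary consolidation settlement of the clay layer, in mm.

Mid-depth of clay below the ground surface: z = 1.9 + 2.6/2 = 3.2 m.
Total vertical stress at mid-clay: σ_v = 20.2×1.9 + 17.5×1.3 = 61.13 kPa.
Pore pressure: u = 9.81×(3.2 − 0) = 31.392 kPa.
Initial effective stress: σ'_0 = σ_v − u = 61.13 − 31.392 = 29.738 kPa.
Final effective stress: σ'_f = σ'_0 + Δσ = 29.738 + 91.7 = 121.44 kPa.
Normally consolidated clay, so the full stress increment lies on the virgin compression line:
S_c = C_c·H/(1+e₀)·log₁₀(σ'_f/σ'_0) = 0.41×2.6/(1+0.76)×log₁₀(121.44/29.738)
    = 0.60568 × 0.61105 = 0.3701 m

S_c ≈ 370 mm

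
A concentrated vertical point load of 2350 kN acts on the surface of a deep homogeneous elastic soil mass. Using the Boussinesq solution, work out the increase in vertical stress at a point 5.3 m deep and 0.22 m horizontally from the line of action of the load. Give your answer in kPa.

Δσ_z ≈ 39.8 kPa

Boussinesq vertical stress below a point load on an elastic half-space:
Δσ_z = 3P/(2πz²) · [1 + (r/z)²]^(−5/2)
r/z = 0.22/5.3 = 0.041509; [1+(r/z)²]^(−5/2) = 0.99571.
Δσ_z = 3×2350/(2π×5.3²) × 0.99571 = 39.945 × 0.99571 = 39.77 kPa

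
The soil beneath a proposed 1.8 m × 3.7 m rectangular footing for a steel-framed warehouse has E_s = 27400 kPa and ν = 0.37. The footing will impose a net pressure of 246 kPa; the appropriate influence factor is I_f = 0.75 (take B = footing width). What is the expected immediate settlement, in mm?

S_e ≈ 10.5 mm

Immediate (elastic) settlement: S_e = q·B·(1−ν²)/E_s · I_f.
S_e = 246 × 1.8 × (1 − 0.37²) / 27400 × 0.75
    = 246 × 1.8 × 0.8631 / 27400 × 0.75
    = 0.01046 m = 10.46 mm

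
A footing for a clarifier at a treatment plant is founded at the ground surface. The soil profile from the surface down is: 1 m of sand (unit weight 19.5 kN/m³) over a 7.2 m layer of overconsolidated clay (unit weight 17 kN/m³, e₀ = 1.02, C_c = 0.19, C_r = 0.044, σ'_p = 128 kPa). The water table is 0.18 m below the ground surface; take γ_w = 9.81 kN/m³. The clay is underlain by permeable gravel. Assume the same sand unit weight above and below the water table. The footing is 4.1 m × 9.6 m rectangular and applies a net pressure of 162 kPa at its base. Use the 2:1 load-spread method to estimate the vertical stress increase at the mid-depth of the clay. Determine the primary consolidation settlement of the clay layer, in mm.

Mid-depth of clay below the ground surface: z = 1 + 7.2/2 = 4.6 m.
Total vertical stress at mid-clay: σ_v = 19.5×1 + 17×3.6 = 80.7 kPa.
Pore pressure: u = 9.81×(4.6 − 0.18) = 43.36 kPa.
Initial effective stress: σ'_0 = σ_v − u = 80.7 − 43.36 = 37.34 kPa.
Stress increase at mid-clay by the 2:1 spreading method:
Δσ = qBL/((B+z)(L+z)) = 162×4.1×9.6/((4.1+4.6)(9.6+4.6)) = 51.613 kPa
Final effective stress: σ'_f = 37.34 + 51.613 = 88.953 kPa.
σ'_f = 88.953 ≤ σ'_p = 128 kPa, so the clay remains overconsolidated and only the recompression index applies:
S_c = C_r·H/(1+e₀)·log₁₀(σ'_f/σ'_0) = 0.044×7.2/2.02×log₁₀(88.953/37.34)
    = 0.15683 × 0.37699 = 0.05912 m

S_c ≈ 59.1 mm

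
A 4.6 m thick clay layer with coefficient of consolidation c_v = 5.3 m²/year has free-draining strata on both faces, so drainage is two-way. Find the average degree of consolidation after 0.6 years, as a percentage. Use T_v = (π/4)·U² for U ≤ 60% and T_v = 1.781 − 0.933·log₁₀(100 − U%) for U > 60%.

U ≈ 81.6 %

Drainage path length: H_d = H/2 = 2.3 m (double drainage).
T_v = c_v·t/H_d² = 5.3×0.6/2.3² = 0.60113.
T_v = 0.60113 corresponds to the U > 60% branch:
U = 1 − 10^((1.781 − T_v)/0.933)/100 = 0.8161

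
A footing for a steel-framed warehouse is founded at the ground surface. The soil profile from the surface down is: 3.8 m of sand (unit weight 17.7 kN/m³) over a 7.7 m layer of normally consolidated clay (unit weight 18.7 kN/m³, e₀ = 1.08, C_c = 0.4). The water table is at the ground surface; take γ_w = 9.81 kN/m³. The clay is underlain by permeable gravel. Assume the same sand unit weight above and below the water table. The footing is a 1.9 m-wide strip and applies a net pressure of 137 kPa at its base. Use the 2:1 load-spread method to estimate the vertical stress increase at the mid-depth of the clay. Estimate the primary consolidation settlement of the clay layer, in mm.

Mid-depth of clay below the ground surface: z = 3.8 + 7.7/2 = 7.65 m.
Total vertical stress at mid-clay: σ_v = 17.7×3.8 + 18.7×3.85 = 139.25 kPa.
Pore pressure: u = 9.81×(7.65 − 0) = 75.047 kPa.
Initial effective stress: σ'_0 = σ_v − u = 139.25 − 75.047 = 64.203 kPa.
Stress increase at mid-clay by the 2:1 spreading method:
Δσ = qB/(B+z) = 137×1.9/(1.9+7.65) = 27.257 kPa
Final effective stress: σ'_f = σ'_0 + Δσ = 64.203 + 27.257 = 91.46 kPa.
Normally consolidated clay, so the full stress increment lies on the virgin compression line:
S_c = C_c·H/(1+e₀)·log₁₀(σ'_f/σ'_0) = 0.4×7.7/(1+1.08)×log₁₀(91.46/64.203)
    = 1.4808 × 0.15368 = 0.2276 m

S_c ≈ 228 mm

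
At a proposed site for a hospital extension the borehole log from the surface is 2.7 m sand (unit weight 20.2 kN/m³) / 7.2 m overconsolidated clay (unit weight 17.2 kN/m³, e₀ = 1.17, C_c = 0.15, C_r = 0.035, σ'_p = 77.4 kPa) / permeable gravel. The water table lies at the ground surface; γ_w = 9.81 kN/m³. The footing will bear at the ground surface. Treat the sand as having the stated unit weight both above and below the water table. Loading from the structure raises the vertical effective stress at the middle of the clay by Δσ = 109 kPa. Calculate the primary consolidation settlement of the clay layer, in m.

Mid-depth of clay below the ground surface: z = 2.7 + 7.2/2 = 6.3 m.
Total vertical stress at mid-clay: σ_v = 20.2×2.7 + 17.2×3.6 = 116.46 kPa.
Pore pressure: u = 9.81×(6.3 − 0) = 61.803 kPa.
Initial effective stress: σ'_0 = σ_v − u = 116.46 − 61.803 = 54.657 kPa.
Final effective stress: σ'_f = 54.657 + 109 = 163.66 kPa.
σ'_f = 163.66 > σ'_p = 77.4 kPa, so the stress path crosses the preconsolidation pressure — recompression up to σ'_p, then virgin compression beyond:
S_c = H/(1+e₀)·[C_r·log₁₀(σ'_p/σ'_0) + C_c·log₁₀(σ'_f/σ'_p)]
    = 7.2/2.17 × [0.035×log₁₀(77.4/54.657) + 0.15×log₁₀(163.66/77.4)]
    = 3.318 × [0.0052883 + 0.04878] = 0.1794 m

S_c ≈ 0.179 m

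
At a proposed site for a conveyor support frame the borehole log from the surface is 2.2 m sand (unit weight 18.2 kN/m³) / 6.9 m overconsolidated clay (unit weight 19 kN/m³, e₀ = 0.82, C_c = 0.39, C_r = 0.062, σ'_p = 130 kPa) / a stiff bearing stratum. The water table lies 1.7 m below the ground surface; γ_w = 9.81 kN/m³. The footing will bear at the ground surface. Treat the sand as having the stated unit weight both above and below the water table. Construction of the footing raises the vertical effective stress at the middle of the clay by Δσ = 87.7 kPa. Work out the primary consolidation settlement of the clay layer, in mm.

S_c ≈ 179 mm

Mid-depth of clay below the ground surface: z = 2.2 + 6.9/2 = 5.65 m.
Total vertical stress at mid-clay: σ_v = 18.2×2.2 + 19×3.45 = 105.59 kPa.
Pore pressure: u = 9.81×(5.65 − 1.7) = 38.75 kPa.
Initial effective stress: σ'_0 = σ_v − u = 105.59 − 38.75 = 66.84 kPa.
Final effective stress: σ'_f = 66.84 + 87.7 = 154.54 kPa.
σ'_f = 154.54 > σ'_p = 130 kPa, so the stress path crosses the preconsolidation pressure — recompression up to σ'_p, then virgin compression beyond:
S_c = H/(1+e₀)·[C_r·log₁₀(σ'_p/σ'_0) + C_c·log₁₀(σ'_f/σ'_p)]
    = 6.9/1.82 × [0.062×log₁₀(130/66.84) + 0.39×log₁₀(154.54/130)]
    = 3.7912 × [0.017912 + 0.029288] = 0.1789 m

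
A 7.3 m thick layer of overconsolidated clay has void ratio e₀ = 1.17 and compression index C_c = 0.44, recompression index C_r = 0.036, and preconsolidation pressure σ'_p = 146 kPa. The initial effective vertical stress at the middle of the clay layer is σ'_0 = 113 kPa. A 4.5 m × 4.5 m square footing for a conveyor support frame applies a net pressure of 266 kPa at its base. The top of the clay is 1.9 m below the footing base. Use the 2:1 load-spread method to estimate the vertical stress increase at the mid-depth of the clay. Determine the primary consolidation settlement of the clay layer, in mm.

Mid-depth of clay below the footing base: z = 1.9 + 7.3/2 = 5.55 m.
Stress increase at mid-clay by the 2:1 spreading method:
Δσ = qBL/((B+z)(L+z)) = 266×4.5×4.5/((4.5+5.55)(4.5+5.55)) = 53.33 kPa
Final effective stress: σ'_f = 113 + 53.33 = 166.33 kPa.
σ'_f = 166.33 > σ'_p = 146 kPa, so the stress path crosses the preconsolidation pressure — recompression up to σ'_p, then virgin compression beyond:
S_c = H/(1+e₀)·[C_r·log₁₀(σ'_p/σ'_0) + C_c·log₁₀(σ'_f/σ'_p)]
    = 7.3/2.17 × [0.036×log₁₀(146/113) + 0.44×log₁₀(166.33/146)]
    = 3.3641 × [0.0040059 + 0.024912] = 0.09728 m

S_c ≈ 97.3 mm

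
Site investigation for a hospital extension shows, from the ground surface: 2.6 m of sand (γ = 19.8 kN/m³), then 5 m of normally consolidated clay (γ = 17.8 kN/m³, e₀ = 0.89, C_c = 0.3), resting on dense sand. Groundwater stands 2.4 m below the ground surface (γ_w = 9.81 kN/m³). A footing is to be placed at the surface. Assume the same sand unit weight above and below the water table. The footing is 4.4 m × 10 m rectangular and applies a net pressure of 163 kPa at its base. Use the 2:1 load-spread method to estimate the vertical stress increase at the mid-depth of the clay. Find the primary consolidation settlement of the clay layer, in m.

Mid-depth of clay below the ground surface: z = 2.6 + 5/2 = 5.1 m.
Total vertical stress at mid-clay: σ_v = 19.8×2.6 + 17.8×2.5 = 95.98 kPa.
Pore pressure: u = 9.81×(5.1 − 2.4) = 26.487 kPa.
Initial effective stress: σ'_0 = σ_v − u = 95.98 − 26.487 = 69.493 kPa.
Stress increase at mid-clay by the 2:1 spreading method:
Δσ = qBL/((B+z)(L+z)) = 163×4.4×10/((4.4+5.1)(10+5.1)) = 49.997 kPa
Final effective stress: σ'_f = σ'_0 + Δσ = 69.493 + 49.997 = 119.49 kPa.
Normally consolidated clay, so the full stress increment lies on the virgin compression line:
S_c = C_c·H/(1+e₀)·log₁₀(σ'_f/σ'_0) = 0.3×5/(1+0.89)×log₁₀(119.49/69.493)
    = 0.79365 × 0.23539 = 0.1868 m

S_c ≈ 0.187 m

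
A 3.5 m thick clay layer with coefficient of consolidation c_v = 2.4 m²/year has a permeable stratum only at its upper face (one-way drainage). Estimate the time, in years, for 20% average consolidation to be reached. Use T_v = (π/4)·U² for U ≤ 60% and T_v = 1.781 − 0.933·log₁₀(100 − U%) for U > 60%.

Drainage path length: H_d = H = 3.5 m (single drainage).
U ≤ 60%: T_v = (π/4)·U² = (π/4)×0.2² = 0.031416.
t = T_v·H_d²/c_v = 0.031416×3.5²/2.4 = 0.1604 years.

t ≈ 0.16 years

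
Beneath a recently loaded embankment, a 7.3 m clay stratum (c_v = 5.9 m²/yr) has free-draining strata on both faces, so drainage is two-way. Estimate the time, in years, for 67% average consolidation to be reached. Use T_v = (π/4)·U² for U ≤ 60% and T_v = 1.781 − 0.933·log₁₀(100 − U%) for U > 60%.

Drainage path length: H_d = H/2 = 3.65 m (double drainage).
U > 60%: T_v = 1.781 − 0.933·log₁₀(100 − 67) = 0.36423.
t = T_v·H_d²/c_v = 0.36423×3.65²/5.9 = 0.8224 years.

t ≈ 0.822 years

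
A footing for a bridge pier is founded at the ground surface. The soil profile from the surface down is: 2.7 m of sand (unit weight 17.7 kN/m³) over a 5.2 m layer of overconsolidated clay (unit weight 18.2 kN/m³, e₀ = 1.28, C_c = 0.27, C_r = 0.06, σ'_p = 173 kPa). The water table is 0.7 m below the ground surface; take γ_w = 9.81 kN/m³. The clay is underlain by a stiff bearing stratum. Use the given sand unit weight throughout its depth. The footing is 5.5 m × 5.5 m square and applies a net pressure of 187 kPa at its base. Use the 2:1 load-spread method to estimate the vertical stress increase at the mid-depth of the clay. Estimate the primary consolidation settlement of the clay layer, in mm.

S_c ≈ 40.3 mm

Mid-depth of clay below the ground surface: z = 2.7 + 5.2/2 = 5.3 m.
Total vertical stress at mid-clay: σ_v = 17.7×2.7 + 18.2×2.6 = 95.11 kPa.
Pore pressure: u = 9.81×(5.3 − 0.7) = 45.126 kPa.
Initial effective stress: σ'_0 = σ_v − u = 95.11 − 45.126 = 49.984 kPa.
Stress increase at mid-clay by the 2:1 spreading method:
Δσ = qBL/((B+z)(L+z)) = 187×5.5×5.5/((5.5+5.3)(5.5+5.3)) = 48.498 kPa
Final effective stress: σ'_f = 49.984 + 48.498 = 98.482 kPa.
σ'_f = 98.482 ≤ σ'_p = 173 kPa, so the clay remains overconsolidated and only the recompression index applies:
S_c = C_r·H/(1+e₀)·log₁₀(σ'_f/σ'_0) = 0.06×5.2/2.28×log₁₀(98.482/49.984)
    = 0.13684 × 0.29453 = 0.0403 m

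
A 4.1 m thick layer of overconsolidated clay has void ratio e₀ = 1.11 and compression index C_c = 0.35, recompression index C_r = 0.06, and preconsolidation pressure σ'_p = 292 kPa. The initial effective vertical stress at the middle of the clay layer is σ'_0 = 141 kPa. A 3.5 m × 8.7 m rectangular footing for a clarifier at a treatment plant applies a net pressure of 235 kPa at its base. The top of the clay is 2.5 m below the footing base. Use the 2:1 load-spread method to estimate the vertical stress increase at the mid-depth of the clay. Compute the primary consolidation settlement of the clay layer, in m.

Mid-depth of clay below the footing base: z = 2.5 + 4.1/2 = 4.55 m.
Stress increase at mid-clay by the 2:1 spreading method:
Δσ = qBL/((B+z)(L+z)) = 235×3.5×8.7/((3.5+4.55)(8.7+4.55)) = 67.088 kPa
Final effective stress: σ'_f = 141 + 67.088 = 208.09 kPa.
σ'_f = 208.09 ≤ σ'_p = 292 kPa, so the clay remains overconsolidated and only the recompression index applies:
S_c = C_r·H/(1+e₀)·log₁₀(σ'_f/σ'_0) = 0.06×4.1/2.11×log₁₀(208.09/141)
    = 0.11659 × 0.16903 = 0.01971 m

S_c ≈ 0.0197 m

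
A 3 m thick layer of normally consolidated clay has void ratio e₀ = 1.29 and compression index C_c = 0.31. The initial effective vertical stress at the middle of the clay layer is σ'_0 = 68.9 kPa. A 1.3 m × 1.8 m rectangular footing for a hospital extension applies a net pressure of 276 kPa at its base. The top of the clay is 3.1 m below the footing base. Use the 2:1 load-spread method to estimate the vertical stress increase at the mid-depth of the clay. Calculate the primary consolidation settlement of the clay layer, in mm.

S_c ≈ 39.1 mm

Mid-depth of clay below the footing base: z = 3.1 + 3/2 = 4.6 m.
Stress increase at mid-clay by the 2:1 spreading method:
Δσ = qBL/((B+z)(L+z)) = 276×1.3×1.8/((1.3+4.6)(1.8+4.6)) = 17.104 kPa
Final effective stress: σ'_f = σ'_0 + Δσ = 68.9 + 17.104 = 86.004 kPa.
Normally consolidated clay, so the full stress increment lies on the virgin compression line:
S_c = C_c·H/(1+e₀)·log₁₀(σ'_f/σ'_0) = 0.31×3/(1+1.29)×log₁₀(86.004/68.9)
    = 0.40611 × 0.096299 = 0.03911 m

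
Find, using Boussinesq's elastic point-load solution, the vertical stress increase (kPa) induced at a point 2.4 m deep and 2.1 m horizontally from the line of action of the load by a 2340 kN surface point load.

Δσ_z ≈ 46.8 kPa

Boussinesq vertical stress below a point load on an elastic half-space:
Δσ_z = 3P/(2πz²) · [1 + (r/z)²]^(−5/2)
r/z = 2.1/2.4 = 0.875; [1+(r/z)²]^(−5/2) = 0.24141.
Δσ_z = 3×2340/(2π×2.4²) × 0.24141 = 193.97 × 0.24141 = 46.83 kPa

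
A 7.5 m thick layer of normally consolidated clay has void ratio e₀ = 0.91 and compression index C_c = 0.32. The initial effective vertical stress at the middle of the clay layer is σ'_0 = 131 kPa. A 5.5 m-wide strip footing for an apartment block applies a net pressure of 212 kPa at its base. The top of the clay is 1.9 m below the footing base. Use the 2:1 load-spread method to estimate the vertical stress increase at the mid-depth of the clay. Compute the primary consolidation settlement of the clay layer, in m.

Mid-depth of clay below the footing base: z = 1.9 + 7.5/2 = 5.65 m.
Stress increase at mid-clay by the 2:1 spreading method:
Δσ = qB/(B+z) = 212×5.5/(5.5+5.65) = 104.57 kPa
Final effective stress: σ'_f = σ'_0 + Δσ = 131 + 104.57 = 235.57 kPa.
Normally consolidated clay, so the full stress increment lies on the virgin compression line:
S_c = C_c·H/(1+e₀)·log₁₀(σ'_f/σ'_0) = 0.32×7.5/(1+0.91)×log₁₀(235.57/131)
    = 1.2565 × 0.25485 = 0.3202 m

S_c ≈ 0.32 m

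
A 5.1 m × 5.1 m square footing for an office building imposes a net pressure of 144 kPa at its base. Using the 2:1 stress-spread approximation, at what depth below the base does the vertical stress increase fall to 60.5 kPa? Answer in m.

2:1 spreading — at depth z the loaded area has grown by z in each plan dimension:
qB²/(B+z)² = Δσ_z ⇒ z = B(√(q/Δσ_z) − 1) = 5.1×(√(144/60.5) − 1) = 2.768 m

z ≈ 2.77 m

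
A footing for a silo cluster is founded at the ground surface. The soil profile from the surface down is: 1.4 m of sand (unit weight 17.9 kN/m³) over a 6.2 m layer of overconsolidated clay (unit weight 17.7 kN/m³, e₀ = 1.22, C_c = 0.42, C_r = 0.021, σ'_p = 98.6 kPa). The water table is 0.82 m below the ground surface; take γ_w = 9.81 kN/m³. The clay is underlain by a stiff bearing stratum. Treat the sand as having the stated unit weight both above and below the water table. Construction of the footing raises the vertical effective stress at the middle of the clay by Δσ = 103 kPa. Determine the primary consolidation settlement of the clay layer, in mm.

S_c ≈ 224 mm

Mid-depth of clay below the ground surface: z = 1.4 + 6.2/2 = 4.5 m.
Total vertical stress at mid-clay: σ_v = 17.9×1.4 + 17.7×3.1 = 79.93 kPa.
Pore pressure: u = 9.81×(4.5 − 0.82) = 36.101 kPa.
Initial effective stress: σ'_0 = σ_v − u = 79.93 − 36.101 = 43.829 kPa.
Final effective stress: σ'_f = 43.829 + 103 = 146.83 kPa.
σ'_f = 146.83 > σ'_p = 98.6 kPa, so the stress path crosses the preconsolidation pressure — recompression up to σ'_p, then virgin compression beyond:
S_c = H/(1+e₀)·[C_r·log₁₀(σ'_p/σ'_0) + C_c·log₁₀(σ'_f/σ'_p)]
    = 6.2/2.22 × [0.021×log₁₀(98.6/43.829) + 0.42×log₁₀(146.83/98.6)]
    = 2.7928 × [0.0073944 + 0.072634] = 0.2235 m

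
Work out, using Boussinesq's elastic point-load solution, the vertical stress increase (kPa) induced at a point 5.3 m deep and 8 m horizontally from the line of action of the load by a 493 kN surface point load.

Δσ_z ≈ 0.431 kPa

Boussinesq vertical stress below a point load on an elastic half-space:
Δσ_z = 3P/(2πz²) · [1 + (r/z)²]^(−5/2)
r/z = 8/5.3 = 1.5094; [1+(r/z)²]^(−5/2) = 0.051386.
Δσ_z = 3×493/(2π×5.3²) × 0.051386 = 8.3799 × 0.051386 = 0.4306 kPa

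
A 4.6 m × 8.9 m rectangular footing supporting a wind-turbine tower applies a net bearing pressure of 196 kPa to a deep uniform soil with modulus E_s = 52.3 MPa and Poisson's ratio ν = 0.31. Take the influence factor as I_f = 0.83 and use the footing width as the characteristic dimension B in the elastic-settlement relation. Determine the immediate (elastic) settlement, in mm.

Immediate (elastic) settlement: S_e = q·B·(1−ν²)/E_s · I_f.
E_s = 52.3 MPa = 52300 kPa.
S_e = 196 × 4.6 × (1 − 0.31²) / 52300 × 0.83
    = 196 × 4.6 × 0.9039 / 52300 × 0.83
    = 0.01293 m = 12.93 mm

S_e ≈ 12.9 mm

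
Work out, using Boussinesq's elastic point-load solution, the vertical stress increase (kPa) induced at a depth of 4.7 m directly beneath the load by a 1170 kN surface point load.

Boussinesq vertical stress below a point load on an elastic half-space:
Δσ_z = 3P/(2πz²) · [1 + (r/z)²]^(−5/2)
r/z = 0/4.7 = 0; [1+(r/z)²]^(−5/2) = 1.
Δσ_z = 3×1170/(2π×4.7²) × 1 = 25.289 × 1 = 25.29 kPa

Δσ_z ≈ 25.3 kPa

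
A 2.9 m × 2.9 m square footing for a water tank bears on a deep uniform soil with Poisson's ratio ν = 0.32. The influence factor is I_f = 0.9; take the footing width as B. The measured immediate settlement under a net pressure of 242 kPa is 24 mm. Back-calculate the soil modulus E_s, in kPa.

S_e = q·B·(1−ν²)/E_s · I_f  ⇒  E_s = q·B·(1−ν²)·I_f / S_e.
E_s = 242 × 2.9 × 0.8976 × 0.9 / 0.024 = 23620 kPa

E_s ≈ 23600 kPa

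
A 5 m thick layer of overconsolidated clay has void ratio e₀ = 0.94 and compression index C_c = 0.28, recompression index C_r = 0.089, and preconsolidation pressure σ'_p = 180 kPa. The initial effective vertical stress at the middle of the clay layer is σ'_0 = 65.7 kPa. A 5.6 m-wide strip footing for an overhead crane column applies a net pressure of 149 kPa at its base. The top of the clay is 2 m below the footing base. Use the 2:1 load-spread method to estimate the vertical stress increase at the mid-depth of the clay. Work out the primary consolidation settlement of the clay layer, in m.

Mid-depth of clay below the footing base: z = 2 + 5/2 = 4.5 m.
Stress increase at mid-clay by the 2:1 spreading method:
Δσ = qB/(B+z) = 149×5.6/(5.6+4.5) = 82.614 kPa
Final effective stress: σ'_f = 65.7 + 82.614 = 148.31 kPa.
σ'_f = 148.31 ≤ σ'_p = 180 kPa, so the clay remains overconsolidated and only the recompression index applies:
S_c = C_r·H/(1+e₀)·log₁₀(σ'_f/σ'_0) = 0.089×5/1.94×log₁₀(148.31/65.7)
    = 0.22938 × 0.35361 = 0.08111 m

S_c ≈ 0.0811 m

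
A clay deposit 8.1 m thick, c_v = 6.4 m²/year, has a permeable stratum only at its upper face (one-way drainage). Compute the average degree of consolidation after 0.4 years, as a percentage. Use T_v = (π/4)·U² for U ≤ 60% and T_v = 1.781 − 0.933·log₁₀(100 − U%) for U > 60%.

Drainage path length: H_d = H = 8.1 m (single drainage).
T_v = c_v·t/H_d² = 6.4×0.4/8.1² = 0.039018.
T_v = 0.039018 corresponds to the U ≤ 60% branch:
U = √(4T_v/π) = 0.2229

U ≈ 22.3 %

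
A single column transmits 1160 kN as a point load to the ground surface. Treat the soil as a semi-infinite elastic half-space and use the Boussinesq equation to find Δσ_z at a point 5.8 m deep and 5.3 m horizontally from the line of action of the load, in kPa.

Boussinesq vertical stress below a point load on an elastic half-space:
Δσ_z = 3P/(2πz²) · [1 + (r/z)²]^(−5/2)
r/z = 5.3/5.8 = 0.91379; [1+(r/z)²]^(−5/2) = 0.21923.
Δσ_z = 3×1160/(2π×5.8²) × 0.21923 = 16.464 × 0.21923 = 3.609 kPa

Δσ_z ≈ 3.61 kPa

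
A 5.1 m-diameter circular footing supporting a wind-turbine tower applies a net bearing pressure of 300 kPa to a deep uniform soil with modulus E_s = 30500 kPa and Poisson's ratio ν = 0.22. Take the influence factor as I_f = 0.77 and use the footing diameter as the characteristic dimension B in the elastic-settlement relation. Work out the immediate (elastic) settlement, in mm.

Immediate (elastic) settlement: S_e = q·B·(1−ν²)/E_s · I_f.
S_e = 300 × 5.1 × (1 − 0.22²) / 30500 × 0.77
    = 300 × 5.1 × 0.9516 / 30500 × 0.77
    = 0.03676 m = 36.76 mm

S_e ≈ 36.8 mm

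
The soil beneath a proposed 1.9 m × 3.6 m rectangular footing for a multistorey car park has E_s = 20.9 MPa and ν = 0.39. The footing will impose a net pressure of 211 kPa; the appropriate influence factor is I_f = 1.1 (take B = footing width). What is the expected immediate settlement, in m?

Immediate (elastic) settlement: S_e = q·B·(1−ν²)/E_s · I_f.
E_s = 20.9 MPa = 20900 kPa.
S_e = 211 × 1.9 × (1 − 0.39²) / 20900 × 1.1
    = 211 × 1.9 × 0.8479 / 20900 × 1.1
    = 0.01789 m

S_e ≈ 0.0179 m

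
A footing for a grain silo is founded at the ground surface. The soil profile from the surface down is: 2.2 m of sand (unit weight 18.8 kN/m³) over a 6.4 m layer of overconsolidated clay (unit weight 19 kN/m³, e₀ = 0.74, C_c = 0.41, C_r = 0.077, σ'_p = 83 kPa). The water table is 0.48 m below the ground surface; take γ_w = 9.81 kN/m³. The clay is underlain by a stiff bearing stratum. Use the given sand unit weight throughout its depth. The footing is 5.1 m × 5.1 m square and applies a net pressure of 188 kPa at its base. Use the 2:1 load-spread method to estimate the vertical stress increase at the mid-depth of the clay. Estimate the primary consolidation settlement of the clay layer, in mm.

Mid-depth of clay below the ground surface: z = 2.2 + 6.4/2 = 5.4 m.
Total vertical stress at mid-clay: σ_v = 18.8×2.2 + 19×3.2 = 102.16 kPa.
Pore pressure: u = 9.81×(5.4 − 0.48) = 48.265 kPa.
Initial effective stress: σ'_0 = σ_v − u = 102.16 − 48.265 = 53.895 kPa.
Stress increase at mid-clay by the 2:1 spreading method:
Δσ = qBL/((B+z)(L+z)) = 188×5.1×5.1/((5.1+5.4)(5.1+5.4)) = 44.353 kPa
Final effective stress: σ'_f = 53.895 + 44.353 = 98.248 kPa.
σ'_f = 98.248 > σ'_p = 83 kPa, so the stress path crosses the preconsolidation pressure — recompression up to σ'_p, then virgin compression beyond:
S_c = H/(1+e₀)·[C_r·log₁₀(σ'_p/σ'_0) + C_c·log₁₀(σ'_f/σ'_p)]
    = 6.4/1.74 × [0.077×log₁₀(83/53.895) + 0.41×log₁₀(98.248/83)]
    = 3.6782 × [0.01444 + 0.030031] = 0.1636 m

S_c ≈ 164 mm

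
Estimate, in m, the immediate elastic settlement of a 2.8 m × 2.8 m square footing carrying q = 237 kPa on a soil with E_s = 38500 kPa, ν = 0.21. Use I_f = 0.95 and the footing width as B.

S_e ≈ 0.0157 m

Immediate (elastic) settlement: S_e = q·B·(1−ν²)/E_s · I_f.
S_e = 237 × 2.8 × (1 − 0.21²) / 38500 × 0.95
    = 237 × 2.8 × 0.9559 / 38500 × 0.95
    = 0.01565 m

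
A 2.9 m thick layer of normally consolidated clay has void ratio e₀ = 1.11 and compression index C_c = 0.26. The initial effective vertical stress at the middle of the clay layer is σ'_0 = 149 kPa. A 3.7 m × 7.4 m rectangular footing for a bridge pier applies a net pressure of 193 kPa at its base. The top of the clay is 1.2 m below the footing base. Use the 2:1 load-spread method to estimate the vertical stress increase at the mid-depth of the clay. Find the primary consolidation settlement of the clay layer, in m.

S_c ≈ 0.0686 m

Mid-depth of clay below the footing base: z = 1.2 + 2.9/2 = 2.65 m.
Stress increase at mid-clay by the 2:1 spreading method:
Δσ = qBL/((B+z)(L+z)) = 193×3.7×7.4/((3.7+2.65)(7.4+2.65)) = 82.804 kPa
Final effective stress: σ'_f = σ'_0 + Δσ = 149 + 82.804 = 231.8 kPa.
Normally consolidated clay, so the full stress increment lies on the virgin compression line:
S_c = C_c·H/(1+e₀)·log₁₀(σ'_f/σ'_0) = 0.26×2.9/(1+1.11)×log₁₀(231.8/149)
    = 0.35735 × 0.19193 = 0.06859 m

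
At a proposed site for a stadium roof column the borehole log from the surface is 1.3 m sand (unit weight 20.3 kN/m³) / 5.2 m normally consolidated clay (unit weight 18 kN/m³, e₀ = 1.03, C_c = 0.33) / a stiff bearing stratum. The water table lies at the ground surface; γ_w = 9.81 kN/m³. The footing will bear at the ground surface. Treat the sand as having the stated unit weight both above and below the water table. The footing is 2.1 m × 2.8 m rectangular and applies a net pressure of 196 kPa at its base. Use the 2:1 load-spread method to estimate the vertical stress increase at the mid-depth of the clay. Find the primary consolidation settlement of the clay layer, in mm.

S_c ≈ 220 mm

Mid-depth of clay below the ground surface: z = 1.3 + 5.2/2 = 3.9 m.
Total vertical stress at mid-clay: σ_v = 20.3×1.3 + 18×2.6 = 73.19 kPa.
Pore pressure: u = 9.81×(3.9 − 0) = 38.259 kPa.
Initial effective stress: σ'_0 = σ_v − u = 73.19 − 38.259 = 34.931 kPa.
Stress increase at mid-clay by the 2:1 spreading method:
Δσ = qBL/((B+z)(L+z)) = 196×2.1×2.8/((2.1+3.9)(2.8+3.9)) = 28.669 kPa
Final effective stress: σ'_f = σ'_0 + Δσ = 34.931 + 28.669 = 63.6 kPa.
Normally consolidated clay, so the full stress increment lies on the virgin compression line:
S_c = C_c·H/(1+e₀)·log₁₀(σ'_f/σ'_0) = 0.33×5.2/(1+1.03)×log₁₀(63.6/34.931)
    = 0.84532 × 0.26025 = 0.22 m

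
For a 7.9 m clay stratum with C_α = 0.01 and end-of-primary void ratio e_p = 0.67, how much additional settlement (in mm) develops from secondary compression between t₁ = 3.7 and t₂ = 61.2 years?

Secondary compression: S_s = C_α·H/(1+e_p)·log₁₀(t₂/t₁)
S_s = 0.01×7.9/(1+0.67)×log₁₀(61.2/3.7)
    = 0.04731 × 1.219 = 0.05764 m

S_s ≈ 57.6 mm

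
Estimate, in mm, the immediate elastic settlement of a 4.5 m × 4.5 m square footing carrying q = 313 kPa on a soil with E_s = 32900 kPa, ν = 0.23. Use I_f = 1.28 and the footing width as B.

Immediate (elastic) settlement: S_e = q·B·(1−ν²)/E_s · I_f.
S_e = 313 × 4.5 × (1 − 0.23²) / 32900 × 1.28
    = 313 × 4.5 × 0.9471 / 32900 × 1.28
    = 0.0519 m = 51.9 mm

S_e ≈ 51.9 mm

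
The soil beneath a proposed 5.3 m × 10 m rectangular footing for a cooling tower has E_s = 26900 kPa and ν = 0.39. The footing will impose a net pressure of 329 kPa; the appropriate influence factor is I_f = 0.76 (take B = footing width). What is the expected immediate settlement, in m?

S_e ≈ 0.0418 m

Immediate (elastic) settlement: S_e = q·B·(1−ν²)/E_s · I_f.
S_e = 329 × 5.3 × (1 − 0.39²) / 26900 × 0.76
    = 329 × 5.3 × 0.8479 / 26900 × 0.76
    = 0.04177 m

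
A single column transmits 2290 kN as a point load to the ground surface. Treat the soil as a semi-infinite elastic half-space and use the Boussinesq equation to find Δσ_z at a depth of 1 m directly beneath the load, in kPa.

Boussinesq vertical stress below a point load on an elastic half-space:
Δσ_z = 3P/(2πz²) · [1 + (r/z)²]^(−5/2)
r/z = 0/1 = 0; [1+(r/z)²]^(−5/2) = 1.
Δσ_z = 3×2290/(2π×1²) × 1 = 1093.4 × 1 = 1093 kPa

Δσ_z ≈ 1090 kPa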